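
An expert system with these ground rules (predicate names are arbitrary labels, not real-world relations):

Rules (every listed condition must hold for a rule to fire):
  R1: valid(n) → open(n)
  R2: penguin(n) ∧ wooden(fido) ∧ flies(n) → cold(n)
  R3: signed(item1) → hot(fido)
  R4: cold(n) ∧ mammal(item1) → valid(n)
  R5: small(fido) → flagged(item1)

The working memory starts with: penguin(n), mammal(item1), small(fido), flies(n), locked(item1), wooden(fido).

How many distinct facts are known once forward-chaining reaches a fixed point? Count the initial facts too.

10

Round 1 fires R2, R5, giving cold(n), flagged(item1).
Round 2 fires R4, giving valid(n).
Round 3 fires R1, giving open(n).
Closure: {cold(n), flagged(item1), flies(n), locked(item1), mammal(item1), open(n), penguin(n), small(fido), valid(n), wooden(fido)} — 10 facts.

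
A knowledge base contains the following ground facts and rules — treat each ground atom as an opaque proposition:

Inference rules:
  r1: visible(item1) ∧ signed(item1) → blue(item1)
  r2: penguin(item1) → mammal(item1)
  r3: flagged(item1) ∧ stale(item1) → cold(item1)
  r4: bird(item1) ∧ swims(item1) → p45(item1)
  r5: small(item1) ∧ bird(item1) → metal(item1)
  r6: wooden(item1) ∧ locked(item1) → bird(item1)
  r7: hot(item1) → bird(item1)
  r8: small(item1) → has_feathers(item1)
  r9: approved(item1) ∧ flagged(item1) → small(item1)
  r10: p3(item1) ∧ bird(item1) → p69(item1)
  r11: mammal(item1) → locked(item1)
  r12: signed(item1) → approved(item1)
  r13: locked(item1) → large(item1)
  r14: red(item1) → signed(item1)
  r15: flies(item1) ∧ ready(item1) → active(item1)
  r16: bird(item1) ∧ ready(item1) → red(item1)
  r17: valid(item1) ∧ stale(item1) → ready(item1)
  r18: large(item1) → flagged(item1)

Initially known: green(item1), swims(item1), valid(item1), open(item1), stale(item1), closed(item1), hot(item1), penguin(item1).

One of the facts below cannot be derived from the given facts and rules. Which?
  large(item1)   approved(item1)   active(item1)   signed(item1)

active(item1)

Round 1 fires r2, r7, r17, giving mammal(item1), bird(item1), ready(item1).
Round 2 fires r4, r11, r16, giving p45(item1), locked(item1), red(item1).
Round 3 fires r13, r14, giving large(item1), signed(item1).
Round 4 fires r12, r18, giving approved(item1), flagged(item1).
Round 5 fires r3, r9, giving cold(item1), small(item1).
Round 6 fires r5, r8, giving metal(item1), has_feathers(item1).
Derived: signed(item1) (round 3), large(item1) (round 3), approved(item1) (round 4). active(item1) never appears in any round.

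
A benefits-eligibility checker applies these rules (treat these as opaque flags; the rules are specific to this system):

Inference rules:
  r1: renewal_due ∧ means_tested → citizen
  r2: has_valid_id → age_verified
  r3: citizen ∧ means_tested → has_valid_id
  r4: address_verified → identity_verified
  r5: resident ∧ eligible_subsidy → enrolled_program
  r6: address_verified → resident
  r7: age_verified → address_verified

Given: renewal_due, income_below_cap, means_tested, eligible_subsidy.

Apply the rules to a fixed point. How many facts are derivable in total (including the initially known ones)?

11

Round 1 fires r1, giving citizen.
Round 2 fires r3, giving has_valid_id.
Round 3 fires r2, giving age_verified.
Round 4 fires r7, giving address_verified.
Round 5 fires r4, r6, giving identity_verified, resident.
Round 6 fires r5, giving enrolled_program.
Closure: {address_verified, age_verified, citizen, eligible_subsidy, enrolled_program, has_valid_id, identity_verified, income_below_cap, means_tested, renewal_due, resident} — 11 facts.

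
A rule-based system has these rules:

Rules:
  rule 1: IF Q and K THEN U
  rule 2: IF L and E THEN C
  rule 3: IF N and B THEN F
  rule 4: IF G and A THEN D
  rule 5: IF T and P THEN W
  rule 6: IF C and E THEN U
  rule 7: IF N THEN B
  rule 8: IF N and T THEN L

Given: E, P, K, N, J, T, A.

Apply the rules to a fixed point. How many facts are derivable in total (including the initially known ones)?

Round 1: rule 5 [IF T and P THEN W]; rule 7 [IF N THEN B]; rule 8 [IF N and T THEN L]. Adds W, B, L.
Round 2: rule 2 [IF L and E THEN C]; rule 3 [IF N and B THEN F]. Adds C, F.
Round 3: rule 6 [IF C and E THEN U]. Adds U.
Closure: {A, B, C, E, F, J, K, L, N, P, T, U, W} — 13 facts.

13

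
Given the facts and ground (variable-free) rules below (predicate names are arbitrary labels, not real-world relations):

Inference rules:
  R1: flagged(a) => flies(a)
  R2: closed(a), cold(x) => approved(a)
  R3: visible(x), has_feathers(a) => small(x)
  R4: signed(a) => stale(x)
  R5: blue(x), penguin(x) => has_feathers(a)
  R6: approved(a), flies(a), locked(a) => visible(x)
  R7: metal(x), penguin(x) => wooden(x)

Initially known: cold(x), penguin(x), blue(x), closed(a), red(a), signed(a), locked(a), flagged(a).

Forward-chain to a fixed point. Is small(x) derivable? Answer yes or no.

yes

Round 1 fires R1, R2, R4, R5, giving flies(a), approved(a), stale(x), has_feathers(a).
Round 2 fires R6, giving visible(x).
Round 3 fires R3, giving small(x).
small(x) appears in round 3, so it is derivable.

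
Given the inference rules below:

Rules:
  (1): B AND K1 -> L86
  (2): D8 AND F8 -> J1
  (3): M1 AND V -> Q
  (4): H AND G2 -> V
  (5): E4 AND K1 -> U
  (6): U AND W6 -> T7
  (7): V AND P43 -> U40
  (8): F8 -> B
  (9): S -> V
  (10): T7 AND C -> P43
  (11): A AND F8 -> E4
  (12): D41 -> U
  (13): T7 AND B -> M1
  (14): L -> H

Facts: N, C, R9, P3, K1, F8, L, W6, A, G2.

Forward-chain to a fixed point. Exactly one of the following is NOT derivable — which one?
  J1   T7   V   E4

J1

Round 1: (8) [F8 -> B]; (11) [A AND F8 -> E4]; (14) [L -> H]. New: B, E4, H.
Round 2: (1) [B AND K1 -> L86]; (4) [H AND G2 -> V]; (5) [E4 AND K1 -> U]. New: L86, V, U.
Round 3: (6) [U AND W6 -> T7]. New: T7.
Round 4: (10) [T7 AND C -> P43]; (13) [T7 AND B -> M1]. New: P43, M1.
Round 5: (3) [M1 AND V -> Q]; (7) [V AND P43 -> U40]. New: Q, U40.
Derived: V (round 2), T7 (round 3), E4 (round 1). J1 never appears in any round.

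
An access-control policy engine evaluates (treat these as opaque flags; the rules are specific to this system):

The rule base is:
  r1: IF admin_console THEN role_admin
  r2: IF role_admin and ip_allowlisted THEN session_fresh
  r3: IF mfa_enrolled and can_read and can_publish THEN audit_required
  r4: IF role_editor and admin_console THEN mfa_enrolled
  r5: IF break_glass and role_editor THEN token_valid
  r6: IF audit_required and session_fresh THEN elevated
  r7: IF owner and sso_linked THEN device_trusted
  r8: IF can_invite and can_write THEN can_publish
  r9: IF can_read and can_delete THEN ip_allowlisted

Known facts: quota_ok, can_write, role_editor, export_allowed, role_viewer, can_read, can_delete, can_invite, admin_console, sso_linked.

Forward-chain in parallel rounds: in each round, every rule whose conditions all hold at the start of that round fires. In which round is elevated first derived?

3

Round 1: r1 [IF admin_console THEN role_admin]; r4 [IF role_editor and admin_console THEN mfa_enrolled]; r8 [IF can_invite and can_write THEN can_publish]; r9 [IF can_read and can_delete THEN ip_allowlisted]. Adds role_admin, mfa_enrolled, can_publish, ip_allowlisted.
Round 2: r2 [IF role_admin and ip_allowlisted THEN session_fresh]; r3 [IF mfa_enrolled and can_read and can_publish THEN audit_required]. Adds session_fresh, audit_required.
Round 3: r6 [IF audit_required and session_fresh THEN elevated]. Adds elevated.
elevated first appears in round 3.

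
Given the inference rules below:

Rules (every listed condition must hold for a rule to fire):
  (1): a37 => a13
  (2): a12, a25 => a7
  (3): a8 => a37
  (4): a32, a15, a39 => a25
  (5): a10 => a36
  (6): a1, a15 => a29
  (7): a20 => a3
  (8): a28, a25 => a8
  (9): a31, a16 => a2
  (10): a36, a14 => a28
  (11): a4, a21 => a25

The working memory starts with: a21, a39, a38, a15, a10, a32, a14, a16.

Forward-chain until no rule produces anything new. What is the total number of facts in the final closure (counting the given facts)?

Round 1 fires (4), (5), giving a25, a36.
Round 2 fires (10), giving a28.
Round 3 fires (8), giving a8.
Round 4 fires (3), giving a37.
Round 5 fires (1), giving a13.
Closure: {a10, a13, a14, a15, a16, a21, a25, a28, a32, a36, a37, a38, a39, a8} — 14 facts.

14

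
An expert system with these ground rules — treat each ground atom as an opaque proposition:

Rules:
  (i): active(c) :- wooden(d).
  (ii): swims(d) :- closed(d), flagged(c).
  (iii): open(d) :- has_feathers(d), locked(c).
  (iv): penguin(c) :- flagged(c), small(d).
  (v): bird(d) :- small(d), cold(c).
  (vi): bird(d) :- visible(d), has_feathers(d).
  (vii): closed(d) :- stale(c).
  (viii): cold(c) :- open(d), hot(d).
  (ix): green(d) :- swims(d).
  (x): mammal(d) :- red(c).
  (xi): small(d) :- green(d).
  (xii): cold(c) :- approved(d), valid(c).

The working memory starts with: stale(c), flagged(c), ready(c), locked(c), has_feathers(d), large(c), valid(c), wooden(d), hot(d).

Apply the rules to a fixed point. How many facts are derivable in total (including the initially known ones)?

18

Round 1 fires (i), (iii), (vii), giving active(c), open(d), closed(d).
Round 2 fires (ii), (viii), giving swims(d), cold(c).
Round 3 fires (ix), giving green(d).
Round 4 fires (xi), giving small(d).
Round 5 fires (iv), (v), giving penguin(c), bird(d).
Closure: {active(c), bird(d), closed(d), cold(c), flagged(c), green(d), has_feathers(d), hot(d), large(c), locked(c), open(d), penguin(c), ready(c), small(d), stale(c), swims(d), valid(c), wooden(d)} — 18 facts.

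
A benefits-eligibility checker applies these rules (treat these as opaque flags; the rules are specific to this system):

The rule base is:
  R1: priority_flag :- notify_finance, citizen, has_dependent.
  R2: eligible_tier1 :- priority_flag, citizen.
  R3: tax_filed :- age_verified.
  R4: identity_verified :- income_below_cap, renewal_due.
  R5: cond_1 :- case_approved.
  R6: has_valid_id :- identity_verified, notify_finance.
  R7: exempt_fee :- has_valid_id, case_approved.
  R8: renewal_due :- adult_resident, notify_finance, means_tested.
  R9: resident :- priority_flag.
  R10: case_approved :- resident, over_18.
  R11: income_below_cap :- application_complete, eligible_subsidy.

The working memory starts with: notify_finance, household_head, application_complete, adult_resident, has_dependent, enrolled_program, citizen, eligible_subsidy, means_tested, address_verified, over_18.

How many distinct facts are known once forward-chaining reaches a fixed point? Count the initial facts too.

Round 1 fires R1, R8, R11, giving priority_flag, renewal_due, income_below_cap.
Round 2 fires R2, R4, R9, giving eligible_tier1, identity_verified, resident.
Round 3 fires R6, R10, giving has_valid_id, case_approved.
Round 4 fires R5, R7, giving cond_1, exempt_fee.
Closure: {address_verified, adult_resident, application_complete, case_approved, citizen, cond_1, eligible_subsidy, eligible_tier1, enrolled_program, exempt_fee, has_dependent, has_valid_id, household_head, identity_verified, income_below_cap, means_tested, notify_finance, over_18, priority_flag, renewal_due, resident} — 21 facts.

21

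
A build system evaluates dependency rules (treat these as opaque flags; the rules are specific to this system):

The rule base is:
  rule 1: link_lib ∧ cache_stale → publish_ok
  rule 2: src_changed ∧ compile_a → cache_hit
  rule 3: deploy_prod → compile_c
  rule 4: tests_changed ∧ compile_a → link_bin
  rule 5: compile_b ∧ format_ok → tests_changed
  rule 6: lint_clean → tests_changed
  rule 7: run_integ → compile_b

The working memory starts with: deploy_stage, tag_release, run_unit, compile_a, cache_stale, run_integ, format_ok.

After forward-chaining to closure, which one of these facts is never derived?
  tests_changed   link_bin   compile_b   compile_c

compile_c

[1] rule 7 [run_integ → compile_b]. ⇒ new: compile_b.
[2] rule 5 [compile_b ∧ format_ok → tests_changed]. ⇒ new: tests_changed.
[3] rule 4 [tests_changed ∧ compile_a → link_bin]. ⇒ new: link_bin.
Derived: tests_changed (round 2), compile_b (round 1), link_bin (round 3). compile_c never appears in any round.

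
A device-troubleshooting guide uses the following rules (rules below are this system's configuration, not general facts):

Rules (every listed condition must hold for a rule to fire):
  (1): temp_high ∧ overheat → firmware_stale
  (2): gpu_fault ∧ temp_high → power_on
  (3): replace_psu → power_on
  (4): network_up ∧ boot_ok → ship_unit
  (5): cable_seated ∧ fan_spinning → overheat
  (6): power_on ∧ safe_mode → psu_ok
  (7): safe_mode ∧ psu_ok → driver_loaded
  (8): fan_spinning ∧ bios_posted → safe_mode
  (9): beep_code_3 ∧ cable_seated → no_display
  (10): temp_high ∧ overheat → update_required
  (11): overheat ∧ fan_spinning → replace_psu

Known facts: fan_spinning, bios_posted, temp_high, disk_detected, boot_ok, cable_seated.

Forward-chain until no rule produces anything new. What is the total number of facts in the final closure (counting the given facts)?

[1] (5) [cable_seated ∧ fan_spinning → overheat]; (8) [fan_spinning ∧ bios_posted → safe_mode]. ⇒ new: overheat, safe_mode.
[2] (1) [temp_high ∧ overheat → firmware_stale]; (10) [temp_high ∧ overheat → update_required]; (11) [overheat ∧ fan_spinning → replace_psu]. ⇒ new: firmware_stale, update_required, replace_psu.
[3] (3) [replace_psu → power_on]. ⇒ new: power_on.
[4] (6) [power_on ∧ safe_mode → psu_ok]. ⇒ new: psu_ok.
[5] (7) [safe_mode ∧ psu_ok → driver_loaded]. ⇒ new: driver_loaded.
Closure: {bios_posted, boot_ok, cable_seated, disk_detected, driver_loaded, fan_spinning, firmware_stale, overheat, power_on, psu_ok, replace_psu, safe_mode, temp_high, update_required} — 14 facts.

14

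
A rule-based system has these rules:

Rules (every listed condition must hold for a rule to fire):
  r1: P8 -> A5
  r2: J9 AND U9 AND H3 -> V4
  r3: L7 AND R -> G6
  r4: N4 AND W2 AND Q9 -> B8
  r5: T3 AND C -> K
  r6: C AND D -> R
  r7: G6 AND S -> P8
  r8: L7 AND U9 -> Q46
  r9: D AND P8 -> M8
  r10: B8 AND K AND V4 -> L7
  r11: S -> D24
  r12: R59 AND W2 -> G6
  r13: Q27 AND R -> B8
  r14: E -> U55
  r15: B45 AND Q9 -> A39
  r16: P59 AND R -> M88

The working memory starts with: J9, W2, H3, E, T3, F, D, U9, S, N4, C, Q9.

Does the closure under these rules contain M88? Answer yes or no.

[1] r2 [J9 AND U9 AND H3 -> V4]; r4 [N4 AND W2 AND Q9 -> B8]; r5 [T3 AND C -> K]; r6 [C AND D -> R]; r11 [S -> D24]; r14 [E -> U55]. ⇒ new: V4, B8, K, R, D24, U55.
[2] r10 [B8 AND K AND V4 -> L7]. ⇒ new: L7.
[3] r3 [L7 AND R -> G6]; r8 [L7 AND U9 -> Q46]. ⇒ new: G6, Q46.
[4] r7 [G6 AND S -> P8]. ⇒ new: P8.
[5] r1 [P8 -> A5]; r9 [D AND P8 -> M8]. ⇒ new: A5, M8.
Fixed point reached. M88 is concluded only by r16; r16 needs P59 (never derived).

no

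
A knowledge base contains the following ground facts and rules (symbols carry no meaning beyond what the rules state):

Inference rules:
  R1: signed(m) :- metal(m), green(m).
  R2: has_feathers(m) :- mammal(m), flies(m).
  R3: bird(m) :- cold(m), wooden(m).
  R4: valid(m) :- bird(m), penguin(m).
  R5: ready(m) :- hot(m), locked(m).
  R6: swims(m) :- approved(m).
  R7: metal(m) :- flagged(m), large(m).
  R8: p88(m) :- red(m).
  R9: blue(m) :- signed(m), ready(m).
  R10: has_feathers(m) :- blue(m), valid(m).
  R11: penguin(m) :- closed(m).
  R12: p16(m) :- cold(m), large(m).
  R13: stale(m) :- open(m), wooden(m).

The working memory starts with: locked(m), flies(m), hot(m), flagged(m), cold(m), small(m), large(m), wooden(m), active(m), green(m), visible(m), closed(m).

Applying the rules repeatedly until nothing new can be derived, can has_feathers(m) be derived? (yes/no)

Round 1: R3 [bird(m) :- cold(m), wooden(m).]; R5 [ready(m) :- hot(m), locked(m).]; R7 [metal(m) :- flagged(m), large(m).]; R11 [penguin(m) :- closed(m).]; R12 [p16(m) :- cold(m), large(m).]. Adds bird(m), ready(m), metal(m), penguin(m), p16(m).
Round 2: R1 [signed(m) :- metal(m), green(m).]; R4 [valid(m) :- bird(m), penguin(m).]. Adds signed(m), valid(m).
Round 3: R9 [blue(m) :- signed(m), ready(m).]. Adds blue(m).
Round 4: R10 [has_feathers(m) :- blue(m), valid(m).]. Adds has_feathers(m).
has_feathers(m) appears in round 4, so it is derivable.

yes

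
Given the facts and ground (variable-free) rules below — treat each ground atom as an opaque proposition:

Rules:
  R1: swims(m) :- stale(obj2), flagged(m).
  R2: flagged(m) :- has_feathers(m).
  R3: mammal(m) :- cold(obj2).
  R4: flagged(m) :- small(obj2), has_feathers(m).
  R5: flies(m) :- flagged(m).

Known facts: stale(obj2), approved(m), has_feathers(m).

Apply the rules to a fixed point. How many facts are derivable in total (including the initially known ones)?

6

Round 1 fires R2, giving flagged(m).
Round 2 fires R1, R5, giving swims(m), flies(m).
Closure: {approved(m), flagged(m), flies(m), has_feathers(m), stale(obj2), swims(m)} — 6 facts.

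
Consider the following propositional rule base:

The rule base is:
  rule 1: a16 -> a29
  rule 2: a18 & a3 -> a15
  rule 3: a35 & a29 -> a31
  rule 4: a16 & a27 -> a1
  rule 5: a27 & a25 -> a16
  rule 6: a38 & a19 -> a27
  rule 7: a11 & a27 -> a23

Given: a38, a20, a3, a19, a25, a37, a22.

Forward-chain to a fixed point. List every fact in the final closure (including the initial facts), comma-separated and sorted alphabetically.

Round 1 — rule 6, derive a27.
Round 2 — rule 5, derive a16.
Round 3 — rule 1, rule 4, derive a29, a1.

a1, a16, a19, a20, a22, a25, a27, a29, a3, a37, a38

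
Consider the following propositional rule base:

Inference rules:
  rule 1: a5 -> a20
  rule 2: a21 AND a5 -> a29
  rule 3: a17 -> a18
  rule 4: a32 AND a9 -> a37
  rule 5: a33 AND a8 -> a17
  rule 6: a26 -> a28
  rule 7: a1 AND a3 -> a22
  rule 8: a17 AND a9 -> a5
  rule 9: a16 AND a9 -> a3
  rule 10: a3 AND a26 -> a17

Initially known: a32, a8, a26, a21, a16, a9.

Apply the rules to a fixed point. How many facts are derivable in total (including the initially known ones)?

Round 1: rule 4 [a32 AND a9 -> a37]; rule 6 [a26 -> a28]; rule 9 [a16 AND a9 -> a3]. New: a37, a28, a3.
Round 2: rule 10 [a3 AND a26 -> a17]. New: a17.
Round 3: rule 3 [a17 -> a18]; rule 8 [a17 AND a9 -> a5]. New: a18, a5.
Round 4: rule 1 [a5 -> a20]; rule 2 [a21 AND a5 -> a29]. New: a20, a29.
Closure: {a16, a17, a18, a20, a21, a26, a28, a29, a3, a32, a37, a5, a8, a9} — 14 facts.

14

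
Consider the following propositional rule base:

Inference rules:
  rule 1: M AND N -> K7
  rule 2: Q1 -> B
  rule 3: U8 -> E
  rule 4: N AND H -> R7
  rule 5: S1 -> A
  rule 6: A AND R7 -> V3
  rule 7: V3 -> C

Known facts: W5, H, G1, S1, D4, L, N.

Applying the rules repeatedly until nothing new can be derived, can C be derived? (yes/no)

yes

Round 1 — rule 4, rule 5, derive R7, A.
Round 2 — rule 6, derive V3.
Round 3 — rule 7, derive C.
C appears in round 3, so it is derivable.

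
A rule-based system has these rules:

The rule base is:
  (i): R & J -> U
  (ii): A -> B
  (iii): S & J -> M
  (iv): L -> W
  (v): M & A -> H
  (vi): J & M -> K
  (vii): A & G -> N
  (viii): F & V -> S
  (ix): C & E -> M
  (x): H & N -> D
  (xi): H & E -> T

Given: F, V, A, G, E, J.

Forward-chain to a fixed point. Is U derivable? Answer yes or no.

Round 1: (ii) [A -> B]; (vii) [A & G -> N]; (viii) [F & V -> S]. New: B, N, S.
Round 2: (iii) [S & J -> M]. New: M.
Round 3: (v) [M & A -> H]; (vi) [J & M -> K]. New: H, K.
Round 4: (x) [H & N -> D]; (xi) [H & E -> T]. New: D, T.
Fixed point reached. U is concluded only by (i); (i) needs R (never derived).

no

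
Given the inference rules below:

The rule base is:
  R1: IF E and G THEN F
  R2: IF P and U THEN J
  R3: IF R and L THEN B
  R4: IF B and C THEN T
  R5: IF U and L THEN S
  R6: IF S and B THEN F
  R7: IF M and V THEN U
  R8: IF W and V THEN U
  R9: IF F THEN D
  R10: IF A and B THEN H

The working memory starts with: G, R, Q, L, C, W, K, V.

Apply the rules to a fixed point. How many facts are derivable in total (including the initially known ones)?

Round 1: R3 [IF R and L THEN B]; R8 [IF W and V THEN U]. New: B, U.
Round 2: R4 [IF B and C THEN T]; R5 [IF U and L THEN S]. New: T, S.
Round 3: R6 [IF S and B THEN F]. New: F.
Round 4: R9 [IF F THEN D]. New: D.
Closure: {B, C, D, F, G, K, L, Q, R, S, T, U, V, W} — 14 facts.

14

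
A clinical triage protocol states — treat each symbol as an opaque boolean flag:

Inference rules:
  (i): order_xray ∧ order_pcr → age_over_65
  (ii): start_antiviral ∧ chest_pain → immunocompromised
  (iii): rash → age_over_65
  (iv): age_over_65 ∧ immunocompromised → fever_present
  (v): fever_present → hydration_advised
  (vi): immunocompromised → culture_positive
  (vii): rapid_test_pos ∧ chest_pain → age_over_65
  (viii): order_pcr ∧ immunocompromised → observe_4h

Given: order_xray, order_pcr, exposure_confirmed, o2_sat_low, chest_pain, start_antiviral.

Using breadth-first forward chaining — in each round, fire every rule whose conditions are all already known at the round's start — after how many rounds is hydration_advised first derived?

Round 1: (i) [order_xray ∧ order_pcr → age_over_65]; (ii) [start_antiviral ∧ chest_pain → immunocompromised]. New: age_over_65, immunocompromised.
Round 2: (iv) [age_over_65 ∧ immunocompromised → fever_present]; (vi) [immunocompromised → culture_positive]; (viii) [order_pcr ∧ immunocompromised → observe_4h]. New: fever_present, culture_positive, observe_4h.
Round 3: (v) [fever_present → hydration_advised]. New: hydration_advised.
hydration_advised first appears in round 3.

3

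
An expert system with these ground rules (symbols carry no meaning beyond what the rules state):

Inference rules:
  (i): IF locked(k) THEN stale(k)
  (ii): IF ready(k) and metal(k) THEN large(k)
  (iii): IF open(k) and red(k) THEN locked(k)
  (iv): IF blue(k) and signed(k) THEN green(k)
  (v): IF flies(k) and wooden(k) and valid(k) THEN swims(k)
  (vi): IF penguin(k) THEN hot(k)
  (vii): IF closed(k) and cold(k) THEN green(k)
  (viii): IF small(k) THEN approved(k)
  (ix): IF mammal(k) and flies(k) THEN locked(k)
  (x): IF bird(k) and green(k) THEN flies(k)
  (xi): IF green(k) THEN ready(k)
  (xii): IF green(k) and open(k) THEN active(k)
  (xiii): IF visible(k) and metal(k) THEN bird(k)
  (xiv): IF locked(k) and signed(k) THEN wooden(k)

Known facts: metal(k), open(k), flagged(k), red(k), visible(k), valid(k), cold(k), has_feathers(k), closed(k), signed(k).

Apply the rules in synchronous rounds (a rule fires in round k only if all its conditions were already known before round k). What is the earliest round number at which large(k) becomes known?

[1] (iii) [IF open(k) and red(k) THEN locked(k)]; (vii) [IF closed(k) and cold(k) THEN green(k)]; (xiii) [IF visible(k) and metal(k) THEN bird(k)]. ⇒ new: locked(k), green(k), bird(k).
[2] (i) [IF locked(k) THEN stale(k)]; (x) [IF bird(k) and green(k) THEN flies(k)]; (xi) [IF green(k) THEN ready(k)]; (xii) [IF green(k) and open(k) THEN active(k)]; (xiv) [IF locked(k) and signed(k) THEN wooden(k)]. ⇒ new: stale(k), flies(k), ready(k), active(k), wooden(k).
[3] (ii) [IF ready(k) and metal(k) THEN large(k)]; (v) [IF flies(k) and wooden(k) and valid(k) THEN swims(k)]. ⇒ new: large(k), swims(k).
large(k) first appears in round 3.

3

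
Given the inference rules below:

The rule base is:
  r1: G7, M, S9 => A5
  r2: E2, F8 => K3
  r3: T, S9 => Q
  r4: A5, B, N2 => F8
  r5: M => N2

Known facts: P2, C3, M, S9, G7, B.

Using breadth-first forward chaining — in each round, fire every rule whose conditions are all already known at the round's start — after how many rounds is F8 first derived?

2

Round 1: r1 [G7, M, S9 => A5]; r5 [M => N2]. New: A5, N2.
Round 2: r4 [A5, B, N2 => F8]. New: F8.
F8 first appears in round 2.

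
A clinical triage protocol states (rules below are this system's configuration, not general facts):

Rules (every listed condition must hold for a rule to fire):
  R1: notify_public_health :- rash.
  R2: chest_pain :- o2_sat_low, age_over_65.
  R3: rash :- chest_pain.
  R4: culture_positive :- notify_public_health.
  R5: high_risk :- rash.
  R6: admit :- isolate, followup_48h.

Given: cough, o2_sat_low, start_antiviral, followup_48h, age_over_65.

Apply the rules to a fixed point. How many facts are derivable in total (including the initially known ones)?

Round 1: R2 [chest_pain :- o2_sat_low, age_over_65.]. New: chest_pain.
Round 2: R3 [rash :- chest_pain.]. New: rash.
Round 3: R1 [notify_public_health :- rash.]; R5 [high_risk :- rash.]. New: notify_public_health, high_risk.
Round 4: R4 [culture_positive :- notify_public_health.]. New: culture_positive.
Closure: {age_over_65, chest_pain, cough, culture_positive, followup_48h, high_risk, notify_public_health, o2_sat_low, rash, start_antiviral} — 10 facts.

10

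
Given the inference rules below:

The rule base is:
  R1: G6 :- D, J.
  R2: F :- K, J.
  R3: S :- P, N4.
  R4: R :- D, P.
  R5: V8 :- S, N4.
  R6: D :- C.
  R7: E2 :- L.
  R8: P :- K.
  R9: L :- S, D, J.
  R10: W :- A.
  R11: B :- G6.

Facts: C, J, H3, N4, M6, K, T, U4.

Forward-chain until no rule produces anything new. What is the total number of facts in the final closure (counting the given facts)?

18

Round 1: R2 [F :- K, J.]; R6 [D :- C.]; R8 [P :- K.]. Adds F, D, P.
Round 2: R1 [G6 :- D, J.]; R3 [S :- P, N4.]; R4 [R :- D, P.]. Adds G6, S, R.
Round 3: R5 [V8 :- S, N4.]; R9 [L :- S, D, J.]; R11 [B :- G6.]. Adds V8, L, B.
Round 4: R7 [E2 :- L.]. Adds E2.
Closure: {B, C, D, E2, F, G6, H3, J, K, L, M6, N4, P, R, S, T, U4, V8} — 18 facts.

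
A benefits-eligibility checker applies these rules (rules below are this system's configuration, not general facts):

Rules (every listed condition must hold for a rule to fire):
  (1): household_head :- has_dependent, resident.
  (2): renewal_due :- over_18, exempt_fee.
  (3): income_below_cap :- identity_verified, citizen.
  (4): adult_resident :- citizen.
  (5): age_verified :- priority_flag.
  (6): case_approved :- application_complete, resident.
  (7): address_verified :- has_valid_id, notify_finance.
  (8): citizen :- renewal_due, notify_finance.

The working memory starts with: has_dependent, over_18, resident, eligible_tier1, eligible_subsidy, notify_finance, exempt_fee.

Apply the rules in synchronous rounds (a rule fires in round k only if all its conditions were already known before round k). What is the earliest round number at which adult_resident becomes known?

Round 1: (1) [household_head :- has_dependent, resident.]; (2) [renewal_due :- over_18, exempt_fee.]. New: household_head, renewal_due.
Round 2: (8) [citizen :- renewal_due, notify_finance.]. New: citizen.
Round 3: (4) [adult_resident :- citizen.]. New: adult_resident.
adult_resident first appears in round 3.

3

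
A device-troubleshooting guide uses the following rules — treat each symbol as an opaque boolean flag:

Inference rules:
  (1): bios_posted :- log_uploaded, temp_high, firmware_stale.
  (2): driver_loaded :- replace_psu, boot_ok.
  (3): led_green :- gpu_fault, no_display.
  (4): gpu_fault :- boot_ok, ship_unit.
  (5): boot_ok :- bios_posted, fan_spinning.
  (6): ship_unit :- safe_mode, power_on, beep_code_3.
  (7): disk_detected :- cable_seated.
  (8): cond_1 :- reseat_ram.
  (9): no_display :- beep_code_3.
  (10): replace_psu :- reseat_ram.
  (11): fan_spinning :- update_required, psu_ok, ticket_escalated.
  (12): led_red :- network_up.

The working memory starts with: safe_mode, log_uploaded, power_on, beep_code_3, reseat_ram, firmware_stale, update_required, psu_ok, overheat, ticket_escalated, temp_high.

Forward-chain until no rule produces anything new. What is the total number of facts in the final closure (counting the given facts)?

21

[1] (1) [bios_posted :- log_uploaded, temp_high, firmware_stale.]; (6) [ship_unit :- safe_mode, power_on, beep_code_3.]; (8) [cond_1 :- reseat_ram.]; (9) [no_display :- beep_code_3.]; (10) [replace_psu :- reseat_ram.]; (11) [fan_spinning :- update_required, psu_ok, ticket_escalated.]. ⇒ new: bios_posted, ship_unit, cond_1, no_display, replace_psu, fan_spinning.
[2] (5) [boot_ok :- bios_posted, fan_spinning.]. ⇒ new: boot_ok.
[3] (2) [driver_loaded :- replace_psu, boot_ok.]; (4) [gpu_fault :- boot_ok, ship_unit.]. ⇒ new: driver_loaded, gpu_fault.
[4] (3) [led_green :- gpu_fault, no_display.]. ⇒ new: led_green.
Closure: {beep_code_3, bios_posted, boot_ok, cond_1, driver_loaded, fan_spinning, firmware_stale, gpu_fault, led_green, log_uploaded, no_display, overheat, power_on, psu_ok, replace_psu, reseat_ram, safe_mode, ship_unit, temp_high, ticket_escalated, update_required} — 21 facts.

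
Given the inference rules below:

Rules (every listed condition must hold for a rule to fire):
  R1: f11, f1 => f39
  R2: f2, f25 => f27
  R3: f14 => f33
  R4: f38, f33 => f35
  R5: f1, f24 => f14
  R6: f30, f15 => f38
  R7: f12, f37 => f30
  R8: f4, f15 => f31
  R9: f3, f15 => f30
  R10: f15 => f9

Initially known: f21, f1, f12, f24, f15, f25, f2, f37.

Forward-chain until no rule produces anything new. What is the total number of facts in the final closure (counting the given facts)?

15

Round 1: R2 [f2, f25 => f27]; R5 [f1, f24 => f14]; R7 [f12, f37 => f30]; R10 [f15 => f9]. Adds f27, f14, f30, f9.
Round 2: R3 [f14 => f33]; R6 [f30, f15 => f38]. Adds f33, f38.
Round 3: R4 [f38, f33 => f35]. Adds f35.
Closure: {f1, f12, f14, f15, f2, f21, f24, f25, f27, f30, f33, f35, f37, f38, f9} — 15 facts.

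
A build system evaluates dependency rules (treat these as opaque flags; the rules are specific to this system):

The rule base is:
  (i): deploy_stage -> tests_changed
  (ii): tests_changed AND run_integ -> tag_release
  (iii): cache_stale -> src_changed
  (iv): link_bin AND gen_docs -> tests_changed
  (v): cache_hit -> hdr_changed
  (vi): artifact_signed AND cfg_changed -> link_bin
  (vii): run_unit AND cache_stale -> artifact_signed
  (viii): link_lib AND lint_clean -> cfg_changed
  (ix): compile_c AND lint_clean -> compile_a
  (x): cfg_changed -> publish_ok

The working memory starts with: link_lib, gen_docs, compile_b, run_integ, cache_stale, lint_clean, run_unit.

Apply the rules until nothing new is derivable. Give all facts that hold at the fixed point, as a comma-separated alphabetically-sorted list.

[1] (iii) [cache_stale -> src_changed]; (vii) [run_unit AND cache_stale -> artifact_signed]; (viii) [link_lib AND lint_clean -> cfg_changed]. ⇒ new: src_changed, artifact_signed, cfg_changed.
[2] (vi) [artifact_signed AND cfg_changed -> link_bin]; (x) [cfg_changed -> publish_ok]. ⇒ new: link_bin, publish_ok.
[3] (iv) [link_bin AND gen_docs -> tests_changed]. ⇒ new: tests_changed.
[4] (ii) [tests_changed AND run_integ -> tag_release]. ⇒ new: tag_release.

artifact_signed, cache_stale, cfg_changed, compile_b, gen_docs, link_bin, link_lib, lint_clean, publish_ok, run_integ, run_unit, src_changed, tag_release, tests_changed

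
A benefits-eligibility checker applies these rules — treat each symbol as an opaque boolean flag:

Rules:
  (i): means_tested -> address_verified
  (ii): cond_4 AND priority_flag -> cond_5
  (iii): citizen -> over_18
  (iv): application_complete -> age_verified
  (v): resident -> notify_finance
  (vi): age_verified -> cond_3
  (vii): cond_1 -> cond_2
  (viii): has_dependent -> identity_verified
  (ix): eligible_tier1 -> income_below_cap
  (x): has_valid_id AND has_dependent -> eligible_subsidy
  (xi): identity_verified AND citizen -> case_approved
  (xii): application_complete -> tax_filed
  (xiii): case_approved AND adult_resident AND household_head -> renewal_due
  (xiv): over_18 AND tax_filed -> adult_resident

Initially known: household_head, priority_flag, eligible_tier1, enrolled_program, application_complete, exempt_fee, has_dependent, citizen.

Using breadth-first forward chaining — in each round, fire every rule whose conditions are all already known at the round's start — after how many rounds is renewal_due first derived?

Round 1 fires (iii), (iv), (viii), (ix), (xii), giving over_18, age_verified, identity_verified, income_below_cap, tax_filed.
Round 2 fires (vi), (xi), (xiv), giving cond_3, case_approved, adult_resident.
Round 3 fires (xiii), giving renewal_due.
renewal_due first appears in round 3.

3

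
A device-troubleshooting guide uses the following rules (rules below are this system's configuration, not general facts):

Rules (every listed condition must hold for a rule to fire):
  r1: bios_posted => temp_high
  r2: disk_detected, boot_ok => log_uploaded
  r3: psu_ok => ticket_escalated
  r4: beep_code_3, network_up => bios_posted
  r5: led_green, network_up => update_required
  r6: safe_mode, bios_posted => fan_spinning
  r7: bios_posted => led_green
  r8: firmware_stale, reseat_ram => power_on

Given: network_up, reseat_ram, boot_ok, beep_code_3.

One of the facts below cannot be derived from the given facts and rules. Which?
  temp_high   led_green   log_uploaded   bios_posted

log_uploaded

[1] r4 [beep_code_3, network_up => bios_posted]. ⇒ new: bios_posted.
[2] r1 [bios_posted => temp_high]; r7 [bios_posted => led_green]. ⇒ new: temp_high, led_green.
[3] r5 [led_green, network_up => update_required]. ⇒ new: update_required.
Derived: bios_posted (round 1), temp_high (round 2), led_green (round 2). log_uploaded never appears in any round.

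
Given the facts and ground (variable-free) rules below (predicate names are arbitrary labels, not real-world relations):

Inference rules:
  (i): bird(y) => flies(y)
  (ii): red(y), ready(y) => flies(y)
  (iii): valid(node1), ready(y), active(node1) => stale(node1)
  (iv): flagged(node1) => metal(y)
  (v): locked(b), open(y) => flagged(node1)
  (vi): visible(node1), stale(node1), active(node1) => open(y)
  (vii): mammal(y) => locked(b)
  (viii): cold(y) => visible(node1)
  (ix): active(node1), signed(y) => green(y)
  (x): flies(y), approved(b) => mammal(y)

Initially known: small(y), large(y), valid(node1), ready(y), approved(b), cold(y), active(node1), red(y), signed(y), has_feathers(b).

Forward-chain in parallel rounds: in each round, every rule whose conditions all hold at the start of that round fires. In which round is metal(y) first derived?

5

[1] (ii) [red(y), ready(y) => flies(y)]; (iii) [valid(node1), ready(y), active(node1) => stale(node1)]; (viii) [cold(y) => visible(node1)]; (ix) [active(node1), signed(y) => green(y)]. ⇒ new: flies(y), stale(node1), visible(node1), green(y).
[2] (vi) [visible(node1), stale(node1), active(node1) => open(y)]; (x) [flies(y), approved(b) => mammal(y)]. ⇒ new: open(y), mammal(y).
[3] (vii) [mammal(y) => locked(b)]. ⇒ new: locked(b).
[4] (v) [locked(b), open(y) => flagged(node1)]. ⇒ new: flagged(node1).
[5] (iv) [flagged(node1) => metal(y)]. ⇒ new: metal(y).
metal(y) first appears in round 5.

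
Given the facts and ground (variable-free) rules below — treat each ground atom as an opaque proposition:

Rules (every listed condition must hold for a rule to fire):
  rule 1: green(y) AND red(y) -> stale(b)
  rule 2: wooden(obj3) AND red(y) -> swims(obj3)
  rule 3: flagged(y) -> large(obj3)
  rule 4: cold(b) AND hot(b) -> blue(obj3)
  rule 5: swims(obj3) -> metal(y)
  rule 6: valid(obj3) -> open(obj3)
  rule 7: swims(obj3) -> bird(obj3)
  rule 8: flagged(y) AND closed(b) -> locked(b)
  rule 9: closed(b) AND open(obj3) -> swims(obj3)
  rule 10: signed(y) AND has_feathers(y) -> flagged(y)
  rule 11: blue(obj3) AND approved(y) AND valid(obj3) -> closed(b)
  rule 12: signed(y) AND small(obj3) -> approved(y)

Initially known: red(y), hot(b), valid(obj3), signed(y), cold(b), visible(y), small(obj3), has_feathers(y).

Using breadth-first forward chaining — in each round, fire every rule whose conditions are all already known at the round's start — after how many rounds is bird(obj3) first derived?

Round 1: rule 4 [cold(b) AND hot(b) -> blue(obj3)]; rule 6 [valid(obj3) -> open(obj3)]; rule 10 [signed(y) AND has_feathers(y) -> flagged(y)]; rule 12 [signed(y) AND small(obj3) -> approved(y)]. Adds blue(obj3), open(obj3), flagged(y), approved(y).
Round 2: rule 3 [flagged(y) -> large(obj3)]; rule 11 [blue(obj3) AND approved(y) AND valid(obj3) -> closed(b)]. Adds large(obj3), closed(b).
Round 3: rule 8 [flagged(y) AND closed(b) -> locked(b)]; rule 9 [closed(b) AND open(obj3) -> swims(obj3)]. Adds locked(b), swims(obj3).
Round 4: rule 5 [swims(obj3) -> metal(y)]; rule 7 [swims(obj3) -> bird(obj3)]. Adds metal(y), bird(obj3).
bird(obj3) first appears in round 4.

4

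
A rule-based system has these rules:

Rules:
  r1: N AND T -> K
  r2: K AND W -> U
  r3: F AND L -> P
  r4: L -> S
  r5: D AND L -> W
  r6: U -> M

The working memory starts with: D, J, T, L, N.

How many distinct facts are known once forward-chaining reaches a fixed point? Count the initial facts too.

Round 1: r1 [N AND T -> K]; r4 [L -> S]; r5 [D AND L -> W]. New: K, S, W.
Round 2: r2 [K AND W -> U]. New: U.
Round 3: r6 [U -> M]. New: M.
Closure: {D, J, K, L, M, N, S, T, U, W} — 10 facts.

10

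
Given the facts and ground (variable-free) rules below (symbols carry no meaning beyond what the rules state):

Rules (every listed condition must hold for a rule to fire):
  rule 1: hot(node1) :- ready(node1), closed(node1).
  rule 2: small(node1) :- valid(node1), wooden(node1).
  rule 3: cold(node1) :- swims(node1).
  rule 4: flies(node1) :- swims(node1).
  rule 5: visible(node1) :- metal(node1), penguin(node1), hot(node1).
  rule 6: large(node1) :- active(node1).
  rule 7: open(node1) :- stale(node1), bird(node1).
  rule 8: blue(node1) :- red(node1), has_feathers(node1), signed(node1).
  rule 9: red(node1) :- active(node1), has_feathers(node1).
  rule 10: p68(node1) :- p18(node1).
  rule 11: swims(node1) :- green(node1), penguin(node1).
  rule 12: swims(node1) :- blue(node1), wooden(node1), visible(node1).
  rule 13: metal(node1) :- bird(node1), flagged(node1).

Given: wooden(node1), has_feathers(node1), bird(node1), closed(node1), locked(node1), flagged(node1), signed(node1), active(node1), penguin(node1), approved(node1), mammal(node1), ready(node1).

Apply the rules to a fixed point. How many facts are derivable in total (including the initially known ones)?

Round 1 — rule 1, rule 6, rule 9, rule 13, derive hot(node1), large(node1), red(node1), metal(node1).
Round 2 — rule 5, rule 8, derive visible(node1), blue(node1).
Round 3 — rule 12, derive swims(node1).
Round 4 — rule 3, rule 4, derive cold(node1), flies(node1).
Closure: {active(node1), approved(node1), bird(node1), blue(node1), closed(node1), cold(node1), flagged(node1), flies(node1), has_feathers(node1), hot(node1), large(node1), locked(node1), mammal(node1), metal(node1), penguin(node1), ready(node1), red(node1), signed(node1), swims(node1), visible(node1), wooden(node1)} — 21 facts.

21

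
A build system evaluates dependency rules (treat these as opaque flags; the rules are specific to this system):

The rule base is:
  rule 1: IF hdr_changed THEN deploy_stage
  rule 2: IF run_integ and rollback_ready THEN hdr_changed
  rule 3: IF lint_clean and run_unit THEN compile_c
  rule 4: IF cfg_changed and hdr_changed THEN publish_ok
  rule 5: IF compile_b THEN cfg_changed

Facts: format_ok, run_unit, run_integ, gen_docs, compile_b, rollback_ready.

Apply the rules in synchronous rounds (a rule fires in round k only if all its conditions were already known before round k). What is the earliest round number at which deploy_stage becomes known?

2

Round 1: rule 2 [IF run_integ and rollback_ready THEN hdr_changed]; rule 5 [IF compile_b THEN cfg_changed]. New: hdr_changed, cfg_changed.
Round 2: rule 1 [IF hdr_changed THEN deploy_stage]; rule 4 [IF cfg_changed and hdr_changed THEN publish_ok]. New: deploy_stage, publish_ok.
deploy_stage first appears in round 2.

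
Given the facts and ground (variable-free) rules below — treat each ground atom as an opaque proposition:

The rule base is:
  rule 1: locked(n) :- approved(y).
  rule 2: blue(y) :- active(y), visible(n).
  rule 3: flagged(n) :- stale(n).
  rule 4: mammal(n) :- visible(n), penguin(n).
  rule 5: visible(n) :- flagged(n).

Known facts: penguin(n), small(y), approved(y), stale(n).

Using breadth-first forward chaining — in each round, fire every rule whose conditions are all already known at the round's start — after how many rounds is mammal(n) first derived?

3

Round 1 fires rule 1, rule 3, giving locked(n), flagged(n).
Round 2 fires rule 5, giving visible(n).
Round 3 fires rule 4, giving mammal(n).
mammal(n) first appears in round 3.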